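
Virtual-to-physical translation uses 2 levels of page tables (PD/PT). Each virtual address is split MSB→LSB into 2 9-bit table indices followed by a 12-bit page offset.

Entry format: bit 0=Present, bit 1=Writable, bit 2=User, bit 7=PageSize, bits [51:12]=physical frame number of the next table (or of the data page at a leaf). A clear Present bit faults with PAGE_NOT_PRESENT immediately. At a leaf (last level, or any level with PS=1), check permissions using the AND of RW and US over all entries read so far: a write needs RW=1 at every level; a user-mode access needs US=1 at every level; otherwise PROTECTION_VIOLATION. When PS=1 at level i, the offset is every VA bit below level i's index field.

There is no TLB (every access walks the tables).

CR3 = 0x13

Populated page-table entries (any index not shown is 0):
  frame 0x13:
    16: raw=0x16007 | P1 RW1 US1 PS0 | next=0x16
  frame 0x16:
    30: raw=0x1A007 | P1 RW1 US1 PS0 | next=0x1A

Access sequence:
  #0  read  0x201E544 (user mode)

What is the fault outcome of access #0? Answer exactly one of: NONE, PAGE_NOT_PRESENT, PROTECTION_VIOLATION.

Per-access translation:
#0 VA=0x201E544 (r,user):
  [0] read 0x13 idx=16: raw=0x16007 flags P=1 W=1 U=1 S=0
  [1] read 0x16 idx=30: raw=0x1A007 flags P=1 W=1 U=1 S=0
  ⇒ phys 0x1A544  [2 reads]

Access #0 fault: NONE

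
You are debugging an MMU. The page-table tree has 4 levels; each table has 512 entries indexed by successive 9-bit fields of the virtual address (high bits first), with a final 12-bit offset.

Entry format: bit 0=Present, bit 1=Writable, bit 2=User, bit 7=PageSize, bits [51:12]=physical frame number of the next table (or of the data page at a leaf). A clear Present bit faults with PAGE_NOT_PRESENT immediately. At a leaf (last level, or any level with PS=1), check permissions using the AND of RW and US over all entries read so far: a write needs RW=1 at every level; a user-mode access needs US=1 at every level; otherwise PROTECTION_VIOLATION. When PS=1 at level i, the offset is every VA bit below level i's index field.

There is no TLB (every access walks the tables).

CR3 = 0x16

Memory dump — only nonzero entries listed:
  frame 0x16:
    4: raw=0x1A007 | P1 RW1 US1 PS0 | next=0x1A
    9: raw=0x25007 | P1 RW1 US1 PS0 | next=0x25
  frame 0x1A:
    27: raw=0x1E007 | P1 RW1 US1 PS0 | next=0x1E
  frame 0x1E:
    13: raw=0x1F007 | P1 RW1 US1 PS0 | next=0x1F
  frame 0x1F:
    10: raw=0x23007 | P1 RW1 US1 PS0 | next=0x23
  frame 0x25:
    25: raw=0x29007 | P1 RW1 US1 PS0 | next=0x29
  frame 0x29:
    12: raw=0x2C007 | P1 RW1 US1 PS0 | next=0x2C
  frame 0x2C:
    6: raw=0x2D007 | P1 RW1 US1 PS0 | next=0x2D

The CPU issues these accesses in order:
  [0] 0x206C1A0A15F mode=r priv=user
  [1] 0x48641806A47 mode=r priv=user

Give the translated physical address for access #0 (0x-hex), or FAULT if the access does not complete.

Trace:
#0 VA=0x206C1A0A15F (r,user):
  L0 @0x16[4] → 0x1A007  P=1,RW=1,US=1,PS=0
  L1 @0x1A[27] → 0x1E007  P=1,RW=1,US=1,PS=0
  L2 @0x1E[13] → 0x1F007  P=1,RW=1,US=1,PS=0
  L3 @0x1F[10] → 0x23007  P=1,RW=1,US=1,PS=0
  ✓ 0x2315F  — 4 lookups
#1 VA=0x48641806A47 (r,user):
  L0 @0x16[9] → 0x25007  P=1,RW=1,US=1,PS=0
  L1 @0x25[25] → 0x29007  P=1,RW=1,US=1,PS=0
  L2 @0x29[12] → 0x2C007  P=1,RW=1,US=1,PS=0
  L3 @0x2C[6] → 0x2D007  P=1,RW=1,US=1,PS=0
  ✓ 0x2DA47  — 4 lookups

Access #0 PA: 0x2315F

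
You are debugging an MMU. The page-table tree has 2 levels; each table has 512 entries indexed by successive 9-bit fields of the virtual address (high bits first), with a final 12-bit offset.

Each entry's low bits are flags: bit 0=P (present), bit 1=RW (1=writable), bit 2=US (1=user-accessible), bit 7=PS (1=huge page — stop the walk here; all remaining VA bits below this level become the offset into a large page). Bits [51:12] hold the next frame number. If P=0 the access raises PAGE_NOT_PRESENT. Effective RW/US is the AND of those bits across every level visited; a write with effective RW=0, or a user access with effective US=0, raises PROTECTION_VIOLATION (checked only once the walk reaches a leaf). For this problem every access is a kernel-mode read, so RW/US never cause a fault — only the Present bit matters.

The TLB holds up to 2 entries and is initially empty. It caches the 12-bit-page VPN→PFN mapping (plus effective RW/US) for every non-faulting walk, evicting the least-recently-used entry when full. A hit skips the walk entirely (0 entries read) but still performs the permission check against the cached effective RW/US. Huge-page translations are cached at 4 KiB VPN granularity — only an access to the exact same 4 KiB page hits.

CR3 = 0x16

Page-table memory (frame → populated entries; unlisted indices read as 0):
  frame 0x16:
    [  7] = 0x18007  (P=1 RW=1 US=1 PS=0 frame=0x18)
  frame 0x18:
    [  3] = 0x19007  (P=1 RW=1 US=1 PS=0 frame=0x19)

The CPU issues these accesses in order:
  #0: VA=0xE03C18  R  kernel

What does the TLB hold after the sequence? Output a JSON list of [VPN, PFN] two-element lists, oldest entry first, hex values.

Trace:
#0 VA=0xE03C18 (r,kernel):
  L0 @0x16[7] → 0x18007  P=1,RW=1,US=1,PS=0
  L1 @0x18[3] → 0x19007  P=1,RW=1,US=1,PS=0
  ✓ 0x19C18  — 2 lookups

TLB: [["0xE03", "0x19"]]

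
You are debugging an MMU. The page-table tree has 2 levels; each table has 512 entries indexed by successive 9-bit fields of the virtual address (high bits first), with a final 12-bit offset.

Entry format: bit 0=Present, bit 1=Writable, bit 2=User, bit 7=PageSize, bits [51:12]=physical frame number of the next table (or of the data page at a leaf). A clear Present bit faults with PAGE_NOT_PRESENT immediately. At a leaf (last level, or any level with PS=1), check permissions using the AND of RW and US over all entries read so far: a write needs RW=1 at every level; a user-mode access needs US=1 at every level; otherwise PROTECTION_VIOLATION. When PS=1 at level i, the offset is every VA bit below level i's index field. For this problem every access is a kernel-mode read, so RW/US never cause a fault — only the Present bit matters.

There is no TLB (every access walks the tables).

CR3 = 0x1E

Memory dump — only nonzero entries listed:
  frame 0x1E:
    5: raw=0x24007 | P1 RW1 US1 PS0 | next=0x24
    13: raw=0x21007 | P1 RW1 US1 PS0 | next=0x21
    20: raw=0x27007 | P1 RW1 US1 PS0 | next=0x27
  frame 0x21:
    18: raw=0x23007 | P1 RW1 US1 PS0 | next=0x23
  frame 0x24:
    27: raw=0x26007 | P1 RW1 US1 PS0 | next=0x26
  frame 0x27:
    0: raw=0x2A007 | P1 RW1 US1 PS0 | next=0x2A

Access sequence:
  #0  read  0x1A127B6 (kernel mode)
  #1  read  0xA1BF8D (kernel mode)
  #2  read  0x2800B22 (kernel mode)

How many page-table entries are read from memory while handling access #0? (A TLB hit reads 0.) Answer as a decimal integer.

Per-access translation:
#0 VA=0x1A127B6 (r,kernel):
  lvl0: tbl 0x1E, slot 13 ⇒ 0x21007 (P1/RW1/US1/PS0)
  lvl1: tbl 0x21, slot 18 ⇒ 0x23007 (P1/RW1/US1/PS0)
  ⇒ phys 0x237B6  [2 reads]
#1 VA=0xA1BF8D (r,kernel):
  lvl0: tbl 0x1E, slot 5 ⇒ 0x24007 (P1/RW1/US1/PS0)
  lvl1: tbl 0x24, slot 27 ⇒ 0x26007 (P1/RW1/US1/PS0)
  ⇒ phys 0x26F8D  [2 reads]
#2 VA=0x2800B22 (r,kernel):
  lvl0: tbl 0x1E, slot 20 ⇒ 0x27007 (P1/RW1/US1/PS0)
  lvl1: tbl 0x27, slot 0 ⇒ 0x2A007 (P1/RW1/US1/PS0)
  ⇒ phys 0x2AB22  [2 reads]

Entries read for #0: 2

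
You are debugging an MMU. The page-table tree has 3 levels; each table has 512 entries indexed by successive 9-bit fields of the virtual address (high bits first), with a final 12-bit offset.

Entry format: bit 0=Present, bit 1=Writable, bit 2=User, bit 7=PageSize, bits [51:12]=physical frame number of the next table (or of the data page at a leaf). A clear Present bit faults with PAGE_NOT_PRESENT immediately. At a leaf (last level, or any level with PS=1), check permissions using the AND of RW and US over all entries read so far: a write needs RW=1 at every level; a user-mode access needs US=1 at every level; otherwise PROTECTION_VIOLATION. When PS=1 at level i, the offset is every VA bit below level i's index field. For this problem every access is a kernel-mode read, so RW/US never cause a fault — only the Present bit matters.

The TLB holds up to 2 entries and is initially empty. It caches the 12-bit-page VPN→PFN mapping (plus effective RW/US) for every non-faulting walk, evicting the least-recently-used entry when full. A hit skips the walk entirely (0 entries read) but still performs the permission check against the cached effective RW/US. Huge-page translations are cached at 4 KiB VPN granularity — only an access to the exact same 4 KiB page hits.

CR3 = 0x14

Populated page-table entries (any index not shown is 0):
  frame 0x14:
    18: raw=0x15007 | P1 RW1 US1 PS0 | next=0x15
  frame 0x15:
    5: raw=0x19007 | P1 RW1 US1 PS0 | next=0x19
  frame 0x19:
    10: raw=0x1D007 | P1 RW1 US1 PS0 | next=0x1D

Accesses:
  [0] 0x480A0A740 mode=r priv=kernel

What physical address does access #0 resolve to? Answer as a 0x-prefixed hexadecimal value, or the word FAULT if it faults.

Per-access translation:
#0 VA=0x480A0A740 (r,kernel):
  L0: frame=0x14 idx=18 entry=0x15007 [P=1 RW=1 US=1 PS=0]
  L1: frame=0x15 idx=5 entry=0x19007 [P=1 RW=1 US=1 PS=0]
  L2: frame=0x19 idx=10 entry=0x1D007 [P=1 RW=1 US=1 PS=0]
  → PA=0x1D740  (3 entries read)

Access #0 PA: 0x1D740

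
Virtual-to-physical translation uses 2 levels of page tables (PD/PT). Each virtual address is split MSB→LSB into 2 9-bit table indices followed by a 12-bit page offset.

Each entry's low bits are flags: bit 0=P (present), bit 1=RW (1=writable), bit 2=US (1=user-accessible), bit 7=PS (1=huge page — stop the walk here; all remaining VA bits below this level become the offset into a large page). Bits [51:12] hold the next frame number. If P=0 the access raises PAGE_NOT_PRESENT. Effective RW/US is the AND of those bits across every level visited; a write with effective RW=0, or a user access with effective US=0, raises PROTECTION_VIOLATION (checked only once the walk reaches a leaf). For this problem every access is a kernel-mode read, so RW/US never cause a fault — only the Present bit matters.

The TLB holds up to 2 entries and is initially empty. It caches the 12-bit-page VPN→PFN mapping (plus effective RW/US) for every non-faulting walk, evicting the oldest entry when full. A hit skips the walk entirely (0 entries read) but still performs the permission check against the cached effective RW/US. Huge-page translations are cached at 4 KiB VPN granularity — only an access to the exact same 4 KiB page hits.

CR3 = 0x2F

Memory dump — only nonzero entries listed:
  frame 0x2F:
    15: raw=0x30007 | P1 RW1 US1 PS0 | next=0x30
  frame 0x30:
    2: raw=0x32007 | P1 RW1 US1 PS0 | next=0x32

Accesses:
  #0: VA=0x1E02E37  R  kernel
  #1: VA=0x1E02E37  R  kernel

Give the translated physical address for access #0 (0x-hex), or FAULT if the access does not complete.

Walk each access:
#0 VA=0x1E02E37 (r,kernel):
  L0: frame=0x2F idx=15 entry=0x30007 [P=1 RW=1 US=1 PS=0]
  L1: frame=0x30 idx=2 entry=0x32007 [P=1 RW=1 US=1 PS=0]
  → PA=0x32E37  (2 entries read)
#1 VA=0x1E02E37 (r,kernel):
  TLB hit vpn=0x1E02 → PA=0x32E37

Access #0 PA: 0x32E37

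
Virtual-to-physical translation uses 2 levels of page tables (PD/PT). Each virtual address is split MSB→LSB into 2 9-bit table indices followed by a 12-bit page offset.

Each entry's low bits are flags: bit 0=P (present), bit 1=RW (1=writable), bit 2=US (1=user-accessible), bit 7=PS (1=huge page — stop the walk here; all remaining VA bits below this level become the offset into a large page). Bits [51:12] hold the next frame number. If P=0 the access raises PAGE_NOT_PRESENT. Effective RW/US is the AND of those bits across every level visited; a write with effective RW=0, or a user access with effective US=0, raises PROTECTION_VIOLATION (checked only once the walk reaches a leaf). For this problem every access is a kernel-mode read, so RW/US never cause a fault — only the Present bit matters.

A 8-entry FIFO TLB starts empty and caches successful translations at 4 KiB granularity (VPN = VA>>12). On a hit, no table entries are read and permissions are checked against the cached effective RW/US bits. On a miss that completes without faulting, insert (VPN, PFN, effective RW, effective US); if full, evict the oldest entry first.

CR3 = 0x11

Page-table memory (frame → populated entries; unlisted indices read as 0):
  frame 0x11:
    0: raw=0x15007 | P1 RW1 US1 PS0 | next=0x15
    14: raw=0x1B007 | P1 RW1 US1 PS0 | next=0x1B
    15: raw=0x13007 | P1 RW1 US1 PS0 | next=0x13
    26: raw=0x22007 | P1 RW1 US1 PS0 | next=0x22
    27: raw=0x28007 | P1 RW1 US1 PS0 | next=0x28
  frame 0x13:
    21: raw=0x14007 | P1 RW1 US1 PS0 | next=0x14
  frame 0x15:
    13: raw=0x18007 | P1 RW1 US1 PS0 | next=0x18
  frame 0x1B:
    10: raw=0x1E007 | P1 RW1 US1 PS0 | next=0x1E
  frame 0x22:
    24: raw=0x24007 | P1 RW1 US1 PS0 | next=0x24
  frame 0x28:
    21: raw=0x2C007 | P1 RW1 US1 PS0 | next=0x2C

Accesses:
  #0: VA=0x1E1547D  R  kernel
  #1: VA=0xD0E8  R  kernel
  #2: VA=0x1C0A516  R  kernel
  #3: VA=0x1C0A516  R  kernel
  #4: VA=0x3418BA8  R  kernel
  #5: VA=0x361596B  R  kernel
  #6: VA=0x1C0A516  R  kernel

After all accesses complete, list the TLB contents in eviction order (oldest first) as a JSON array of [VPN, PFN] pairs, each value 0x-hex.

Walk each access:
#0 VA=0x1E1547D (r,kernel):
  [0] read 0x11 idx=15: raw=0x13007 flags P=1 W=1 U=1 S=0
  [1] read 0x13 idx=21: raw=0x14007 flags P=1 W=1 U=1 S=0
  → PA=0x1447D  (2 entries read)
#1 VA=0xD0E8 (r,kernel):
  [0] read 0x11 idx=0: raw=0x15007 flags P=1 W=1 U=1 S=0
  [1] read 0x15 idx=13: raw=0x18007 flags P=1 W=1 U=1 S=0
  → PA=0x180E8  (2 entries read)
#2 VA=0x1C0A516 (r,kernel):
  [0] read 0x11 idx=14: raw=0x1B007 flags P=1 W=1 U=1 S=0
  [1] read 0x1B idx=10: raw=0x1E007 flags P=1 W=1 U=1 S=0
  → PA=0x1E516  (2 entries read)
#3 VA=0x1C0A516 (r,kernel):
  TLB hit vpn=0x1C0A → PA=0x1E516
#4 VA=0x3418BA8 (r,kernel):
  [0] read 0x11 idx=26: raw=0x22007 flags P=1 W=1 U=1 S=0
  [1] read 0x22 idx=24: raw=0x24007 flags P=1 W=1 U=1 S=0
  → PA=0x24BA8  (2 entries read)
#5 VA=0x361596B (r,kernel):
  [0] read 0x11 idx=27: raw=0x28007 flags P=1 W=1 U=1 S=0
  [1] read 0x28 idx=21: raw=0x2C007 flags P=1 W=1 U=1 S=0
  → PA=0x2C96B  (2 entries read)
#6 VA=0x1C0A516 (r,kernel):
  TLB hit vpn=0x1C0A → PA=0x1E516

TLB: [["0x1E15", "0x14"], ["0xD", "0x18"], ["0x1C0A", "0x1E"], ["0x3418", "0x24"], ["0x3615", "0x2C"]]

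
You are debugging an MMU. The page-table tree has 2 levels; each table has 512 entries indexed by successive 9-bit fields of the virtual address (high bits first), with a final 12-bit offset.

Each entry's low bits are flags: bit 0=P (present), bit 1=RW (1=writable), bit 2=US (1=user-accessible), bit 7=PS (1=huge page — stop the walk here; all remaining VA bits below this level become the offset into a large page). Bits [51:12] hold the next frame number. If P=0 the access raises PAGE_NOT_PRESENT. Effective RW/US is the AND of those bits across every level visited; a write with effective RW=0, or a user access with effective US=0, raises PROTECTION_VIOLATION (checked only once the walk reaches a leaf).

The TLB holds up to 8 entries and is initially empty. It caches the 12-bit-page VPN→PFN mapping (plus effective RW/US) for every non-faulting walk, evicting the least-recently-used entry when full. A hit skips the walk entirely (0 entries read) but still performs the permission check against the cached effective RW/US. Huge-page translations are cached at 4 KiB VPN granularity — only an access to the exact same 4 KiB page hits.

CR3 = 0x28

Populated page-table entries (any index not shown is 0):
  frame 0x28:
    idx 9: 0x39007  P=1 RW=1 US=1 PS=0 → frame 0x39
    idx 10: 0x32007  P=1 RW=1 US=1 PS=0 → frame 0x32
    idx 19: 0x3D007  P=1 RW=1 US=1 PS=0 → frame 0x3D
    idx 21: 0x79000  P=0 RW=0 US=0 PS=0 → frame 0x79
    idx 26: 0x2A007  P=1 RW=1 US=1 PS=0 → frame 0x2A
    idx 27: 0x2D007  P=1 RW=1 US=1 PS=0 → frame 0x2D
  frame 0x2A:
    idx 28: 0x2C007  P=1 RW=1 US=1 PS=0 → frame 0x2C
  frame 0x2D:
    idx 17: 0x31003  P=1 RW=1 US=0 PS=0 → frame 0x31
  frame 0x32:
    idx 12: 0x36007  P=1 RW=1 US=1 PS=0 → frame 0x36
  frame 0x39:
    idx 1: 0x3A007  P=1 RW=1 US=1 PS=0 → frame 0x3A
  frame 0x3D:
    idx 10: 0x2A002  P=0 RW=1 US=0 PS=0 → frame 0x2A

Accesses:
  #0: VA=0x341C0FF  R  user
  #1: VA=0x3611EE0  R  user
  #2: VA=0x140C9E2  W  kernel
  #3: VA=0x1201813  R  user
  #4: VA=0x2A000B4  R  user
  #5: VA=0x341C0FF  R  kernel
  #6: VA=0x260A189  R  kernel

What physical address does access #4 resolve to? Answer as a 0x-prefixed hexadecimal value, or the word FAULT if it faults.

Per-access translation:
#0 VA=0x341C0FF (r,user):
  L0: frame=0x28 idx=26 entry=0x2A007 [P=1 RW=1 US=1 PS=0]
  L1: frame=0x2A idx=28 entry=0x2C007 [P=1 RW=1 US=1 PS=0]
  → PA=0x2C0FF  (2 entries read)
#1 VA=0x3611EE0 (r,user):
  L0: frame=0x28 idx=27 entry=0x2D007 [P=1 RW=1 US=1 PS=0]
  L1: frame=0x2D idx=17 entry=0x31003 [P=1 RW=1 US=0 PS=0]
  → PROTECTION_VIOLATION  (2 entries read)
#2 VA=0x140C9E2 (w,kernel):
  L0: frame=0x28 idx=10 entry=0x32007 [P=1 RW=1 US=1 PS=0]
  L1: frame=0x32 idx=12 entry=0x36007 [P=1 RW=1 US=1 PS=0]
  → PA=0x369E2  (2 entries read)
#3 VA=0x1201813 (r,user):
  L0: frame=0x28 idx=9 entry=0x39007 [P=1 RW=1 US=1 PS=0]
  L1: frame=0x39 idx=1 entry=0x3A007 [P=1 RW=1 US=1 PS=0]
  → PA=0x3A813  (2 entries read)
#4 VA=0x2A000B4 (r,user):
  L0: frame=0x28 idx=21 entry=0x79000 [P=0 RW=0 US=0 PS=0]
  → PAGE_NOT_PRESENT  (1 entries read)
#5 VA=0x341C0FF (r,kernel):
  TLB hit vpn=0x341C → PA=0x2C0FF
#6 VA=0x260A189 (r,kernel):
  L0: frame=0x28 idx=19 entry=0x3D007 [P=1 RW=1 US=1 PS=0]
  L1: frame=0x3D idx=10 entry=0x2A002 [P=0 RW=1 US=0 PS=0]
  → PAGE_NOT_PRESENT  (2 entries read)

Access #4 PA: FAULT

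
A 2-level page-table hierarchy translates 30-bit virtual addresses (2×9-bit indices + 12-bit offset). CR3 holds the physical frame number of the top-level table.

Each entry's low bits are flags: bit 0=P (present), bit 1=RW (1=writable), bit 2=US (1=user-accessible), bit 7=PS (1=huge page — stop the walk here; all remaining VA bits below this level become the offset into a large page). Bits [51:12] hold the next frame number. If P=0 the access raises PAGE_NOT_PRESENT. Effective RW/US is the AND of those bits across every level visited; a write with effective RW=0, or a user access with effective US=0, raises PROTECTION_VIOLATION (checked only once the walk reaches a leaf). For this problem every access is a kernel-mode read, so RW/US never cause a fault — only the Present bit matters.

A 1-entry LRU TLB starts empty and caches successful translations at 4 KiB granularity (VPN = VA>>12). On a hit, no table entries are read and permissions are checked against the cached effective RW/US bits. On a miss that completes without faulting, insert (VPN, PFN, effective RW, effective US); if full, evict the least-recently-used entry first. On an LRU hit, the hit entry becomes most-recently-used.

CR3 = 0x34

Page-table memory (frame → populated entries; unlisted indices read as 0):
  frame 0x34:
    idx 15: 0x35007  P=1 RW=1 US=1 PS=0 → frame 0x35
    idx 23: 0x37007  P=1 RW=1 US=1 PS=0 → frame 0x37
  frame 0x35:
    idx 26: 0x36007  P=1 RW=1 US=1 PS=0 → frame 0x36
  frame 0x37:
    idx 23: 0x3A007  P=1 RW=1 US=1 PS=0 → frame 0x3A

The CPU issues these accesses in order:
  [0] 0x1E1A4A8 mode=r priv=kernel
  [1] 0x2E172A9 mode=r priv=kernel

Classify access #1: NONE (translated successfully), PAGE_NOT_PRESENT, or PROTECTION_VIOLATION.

Per-access translation:
#0 VA=0x1E1A4A8 (r,kernel):
  lvl0: tbl 0x34, slot 15 ⇒ 0x35007 (P1/RW1/US1/PS0)
  lvl1: tbl 0x35, slot 26 ⇒ 0x36007 (P1/RW1/US1/PS0)
  ✓ 0x364A8  — 2 lookups
#1 VA=0x2E172A9 (r,kernel):
  lvl0: tbl 0x34, slot 23 ⇒ 0x37007 (P1/RW1/US1/PS0)
  lvl1: tbl 0x37, slot 23 ⇒ 0x3A007 (P1/RW1/US1/PS0)
  ✓ 0x3A2A9  — 2 lookups

Access #1 fault: NONE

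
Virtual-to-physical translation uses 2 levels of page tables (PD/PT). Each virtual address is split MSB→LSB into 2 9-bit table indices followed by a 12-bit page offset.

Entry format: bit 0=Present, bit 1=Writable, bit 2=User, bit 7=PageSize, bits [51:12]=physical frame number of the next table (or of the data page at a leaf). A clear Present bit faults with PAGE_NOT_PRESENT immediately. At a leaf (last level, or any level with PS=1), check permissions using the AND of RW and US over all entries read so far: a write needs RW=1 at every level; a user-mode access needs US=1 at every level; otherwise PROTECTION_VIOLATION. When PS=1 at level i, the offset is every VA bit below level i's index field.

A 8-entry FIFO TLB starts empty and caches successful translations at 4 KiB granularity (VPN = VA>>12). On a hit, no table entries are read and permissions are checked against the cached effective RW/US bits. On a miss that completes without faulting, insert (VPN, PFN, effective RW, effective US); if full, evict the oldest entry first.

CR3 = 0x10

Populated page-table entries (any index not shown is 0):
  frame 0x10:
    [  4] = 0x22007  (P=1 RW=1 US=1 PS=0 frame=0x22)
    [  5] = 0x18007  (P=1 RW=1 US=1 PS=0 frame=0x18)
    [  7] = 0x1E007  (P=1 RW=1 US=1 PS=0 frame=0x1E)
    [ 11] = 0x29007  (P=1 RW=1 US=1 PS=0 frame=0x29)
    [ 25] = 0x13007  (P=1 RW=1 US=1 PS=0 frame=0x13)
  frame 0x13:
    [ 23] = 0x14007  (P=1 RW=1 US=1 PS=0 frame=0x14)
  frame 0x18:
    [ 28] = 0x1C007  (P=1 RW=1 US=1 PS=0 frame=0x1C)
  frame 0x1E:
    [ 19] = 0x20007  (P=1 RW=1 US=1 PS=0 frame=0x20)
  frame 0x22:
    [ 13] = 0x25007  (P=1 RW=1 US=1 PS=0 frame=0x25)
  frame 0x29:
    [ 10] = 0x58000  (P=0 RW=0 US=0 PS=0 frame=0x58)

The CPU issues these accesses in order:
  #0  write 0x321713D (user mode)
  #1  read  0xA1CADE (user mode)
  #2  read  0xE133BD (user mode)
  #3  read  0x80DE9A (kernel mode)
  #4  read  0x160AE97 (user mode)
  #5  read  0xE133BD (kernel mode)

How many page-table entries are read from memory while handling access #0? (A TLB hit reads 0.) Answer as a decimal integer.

Per-access translation:
#0 VA=0x321713D (w,user):
  [0] read 0x10 idx=25: raw=0x13007 flags P=1 W=1 U=1 S=0
  [1] read 0x13 idx=23: raw=0x14007 flags P=1 W=1 U=1 S=0
  ⇒ phys 0x1413D  [2 reads]
#1 VA=0xA1CADE (r,user):
  [0] read 0x10 idx=5: raw=0x18007 flags P=1 W=1 U=1 S=0
  [1] read 0x18 idx=28: raw=0x1C007 flags P=1 W=1 U=1 S=0
  ⇒ phys 0x1CADE  [2 reads]
#2 VA=0xE133BD (r,user):
  [0] read 0x10 idx=7: raw=0x1E007 flags P=1 W=1 U=1 S=0
  [1] read 0x1E idx=19: raw=0x20007 flags P=1 W=1 U=1 S=0
  ⇒ phys 0x203BD  [2 reads]
#3 VA=0x80DE9A (r,kernel):
  [0] read 0x10 idx=4: raw=0x22007 flags P=1 W=1 U=1 S=0
  [1] read 0x22 idx=13: raw=0x25007 flags P=1 W=1 U=1 S=0
  ⇒ phys 0x25E9A  [2 reads]
#4 VA=0x160AE97 (r,user):
  [0] read 0x10 idx=11: raw=0x29007 flags P=1 W=1 U=1 S=0
  [1] read 0x29 idx=10: raw=0x58000 flags P=0 W=0 U=0 S=0
  ⇒ fault: PAGE_NOT_PRESENT  — 2 lookups
#5 VA=0xE133BD (r,kernel):
  TLB hit vpn=0xE13 → PA=0x203BD

Entries read for #0: 2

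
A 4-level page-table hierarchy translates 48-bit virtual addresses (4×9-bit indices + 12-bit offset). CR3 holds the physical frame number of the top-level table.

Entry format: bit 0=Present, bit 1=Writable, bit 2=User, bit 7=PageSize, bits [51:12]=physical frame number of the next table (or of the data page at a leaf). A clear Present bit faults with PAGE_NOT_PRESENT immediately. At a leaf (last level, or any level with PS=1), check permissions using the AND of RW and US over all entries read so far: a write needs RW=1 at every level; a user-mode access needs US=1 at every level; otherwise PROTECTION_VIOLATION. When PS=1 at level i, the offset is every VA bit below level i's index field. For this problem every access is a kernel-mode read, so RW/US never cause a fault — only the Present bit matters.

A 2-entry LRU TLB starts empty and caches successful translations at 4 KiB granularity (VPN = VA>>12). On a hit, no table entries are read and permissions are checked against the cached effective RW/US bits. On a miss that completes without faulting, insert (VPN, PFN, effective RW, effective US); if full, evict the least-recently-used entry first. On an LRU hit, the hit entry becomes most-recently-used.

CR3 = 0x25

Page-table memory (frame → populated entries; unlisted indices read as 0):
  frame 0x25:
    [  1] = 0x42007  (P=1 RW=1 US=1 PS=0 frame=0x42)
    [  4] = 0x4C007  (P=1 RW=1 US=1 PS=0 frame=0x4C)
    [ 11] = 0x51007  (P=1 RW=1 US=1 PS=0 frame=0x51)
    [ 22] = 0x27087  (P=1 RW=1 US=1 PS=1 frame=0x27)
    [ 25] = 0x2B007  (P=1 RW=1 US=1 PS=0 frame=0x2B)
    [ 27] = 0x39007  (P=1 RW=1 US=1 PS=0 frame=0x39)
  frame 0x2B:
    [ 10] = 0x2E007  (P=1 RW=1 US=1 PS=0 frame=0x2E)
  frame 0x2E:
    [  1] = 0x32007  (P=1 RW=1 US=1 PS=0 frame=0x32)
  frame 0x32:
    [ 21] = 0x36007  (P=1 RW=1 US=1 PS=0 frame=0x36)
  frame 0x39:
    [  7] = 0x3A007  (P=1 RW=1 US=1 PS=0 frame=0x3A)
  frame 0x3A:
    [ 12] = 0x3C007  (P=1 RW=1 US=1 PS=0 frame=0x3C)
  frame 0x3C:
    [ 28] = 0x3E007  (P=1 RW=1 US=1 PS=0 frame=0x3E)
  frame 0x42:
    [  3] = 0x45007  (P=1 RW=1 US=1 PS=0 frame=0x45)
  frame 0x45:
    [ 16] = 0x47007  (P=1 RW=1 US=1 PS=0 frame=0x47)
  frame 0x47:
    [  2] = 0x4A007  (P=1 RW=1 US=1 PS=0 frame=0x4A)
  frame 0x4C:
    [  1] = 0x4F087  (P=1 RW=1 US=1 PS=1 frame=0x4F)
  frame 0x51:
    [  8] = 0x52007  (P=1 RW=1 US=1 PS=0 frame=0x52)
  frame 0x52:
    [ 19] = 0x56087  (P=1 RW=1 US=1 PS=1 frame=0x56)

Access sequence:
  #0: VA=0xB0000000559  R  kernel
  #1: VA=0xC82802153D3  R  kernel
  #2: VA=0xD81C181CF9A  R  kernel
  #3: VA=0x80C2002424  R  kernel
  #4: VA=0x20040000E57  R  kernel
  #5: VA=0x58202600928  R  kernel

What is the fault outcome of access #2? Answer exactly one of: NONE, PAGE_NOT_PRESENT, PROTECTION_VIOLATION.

Per-access translation:
#0 VA=0xB0000000559 (r,kernel):
  L0: frame=0x25 idx=22 entry=0x27087 [P=1 RW=1 US=1 PS=1]
  ⇒ phys 0x27559 (huge @L0)  [1 reads]
#1 VA=0xC82802153D3 (r,kernel):
  L0: frame=0x25 idx=25 entry=0x2B007 [P=1 RW=1 US=1 PS=0]
  L1: frame=0x2B idx=10 entry=0x2E007 [P=1 RW=1 US=1 PS=0]
  L2: frame=0x2E idx=1 entry=0x32007 [P=1 RW=1 US=1 PS=0]
  L3: frame=0x32 idx=21 entry=0x36007 [P=1 RW=1 US=1 PS=0]
  ⇒ phys 0x363D3  [4 reads]
#2 VA=0xD81C181CF9A (r,kernel):
  L0: frame=0x25 idx=27 entry=0x39007 [P=1 RW=1 US=1 PS=0]
  L1: frame=0x39 idx=7 entry=0x3A007 [P=1 RW=1 US=1 PS=0]
  L2: frame=0x3A idx=12 entry=0x3C007 [P=1 RW=1 US=1 PS=0]
  L3: frame=0x3C idx=28 entry=0x3E007 [P=1 RW=1 US=1 PS=0]
  ⇒ phys 0x3EF9A  [4 reads]
#3 VA=0x80C2002424 (r,kernel):
  L0: frame=0x25 idx=1 entry=0x42007 [P=1 RW=1 US=1 PS=0]
  L1: frame=0x42 idx=3 entry=0x45007 [P=1 RW=1 US=1 PS=0]
  L2: frame=0x45 idx=16 entry=0x47007 [P=1 RW=1 US=1 PS=0]
  L3: frame=0x47 idx=2 entry=0x4A007 [P=1 RW=1 US=1 PS=0]
  ⇒ phys 0x4A424  [4 reads]
#4 VA=0x20040000E57 (r,kernel):
  L0: frame=0x25 idx=4 entry=0x4C007 [P=1 RW=1 US=1 PS=0]
  L1: frame=0x4C idx=1 entry=0x4F087 [P=1 RW=1 US=1 PS=1]
  ⇒ phys 0x4FE57 (huge @L1)  [2 reads]
#5 VA=0x58202600928 (r,kernel):
  L0: frame=0x25 idx=11 entry=0x51007 [P=1 RW=1 US=1 PS=0]
  L1: frame=0x51 idx=8 entry=0x52007 [P=1 RW=1 US=1 PS=0]
  L2: frame=0x52 idx=19 entry=0x56087 [P=1 RW=1 US=1 PS=1]
  ⇒ phys 0x56928 (huge @L2)  [3 reads]

Access #2 fault: NONE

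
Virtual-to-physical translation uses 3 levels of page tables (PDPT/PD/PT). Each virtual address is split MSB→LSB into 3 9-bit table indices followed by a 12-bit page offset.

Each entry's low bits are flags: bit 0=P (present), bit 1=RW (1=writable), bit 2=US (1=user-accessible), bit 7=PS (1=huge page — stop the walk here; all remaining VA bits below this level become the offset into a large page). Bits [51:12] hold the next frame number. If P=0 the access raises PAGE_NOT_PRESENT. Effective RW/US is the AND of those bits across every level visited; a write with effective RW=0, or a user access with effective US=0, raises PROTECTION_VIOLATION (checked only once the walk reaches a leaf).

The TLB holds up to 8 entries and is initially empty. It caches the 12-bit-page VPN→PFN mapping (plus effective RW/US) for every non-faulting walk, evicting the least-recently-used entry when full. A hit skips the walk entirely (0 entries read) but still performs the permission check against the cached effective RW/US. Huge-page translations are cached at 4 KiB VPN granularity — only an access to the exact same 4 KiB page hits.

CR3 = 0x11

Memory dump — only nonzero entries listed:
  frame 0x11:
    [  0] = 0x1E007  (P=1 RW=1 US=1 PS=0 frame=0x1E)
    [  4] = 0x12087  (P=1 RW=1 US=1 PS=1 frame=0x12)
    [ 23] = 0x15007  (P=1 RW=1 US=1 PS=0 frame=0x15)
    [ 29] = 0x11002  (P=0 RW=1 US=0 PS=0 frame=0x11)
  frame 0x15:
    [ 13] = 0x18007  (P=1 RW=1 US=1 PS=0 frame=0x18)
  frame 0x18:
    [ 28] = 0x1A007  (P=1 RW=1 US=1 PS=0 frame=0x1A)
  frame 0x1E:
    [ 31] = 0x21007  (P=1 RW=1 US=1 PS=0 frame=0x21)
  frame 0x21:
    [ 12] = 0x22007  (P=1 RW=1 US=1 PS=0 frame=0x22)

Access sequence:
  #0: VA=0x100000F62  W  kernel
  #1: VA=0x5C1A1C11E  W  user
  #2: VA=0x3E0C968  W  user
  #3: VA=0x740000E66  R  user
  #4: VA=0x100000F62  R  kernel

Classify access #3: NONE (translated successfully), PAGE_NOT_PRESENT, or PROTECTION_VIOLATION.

Trace:
#0 VA=0x100000F62 (w,kernel):
  lvl0: tbl 0x11, slot 4 ⇒ 0x12087 (P1/RW1/US1/PS1)
  ⇒ phys 0x12F62 (huge @L0)  [1 reads]
#1 VA=0x5C1A1C11E (w,user):
  lvl0: tbl 0x11, slot 23 ⇒ 0x15007 (P1/RW1/US1/PS0)
  lvl1: tbl 0x15, slot 13 ⇒ 0x18007 (P1/RW1/US1/PS0)
  lvl2: tbl 0x18, slot 28 ⇒ 0x1A007 (P1/RW1/US1/PS0)
  ⇒ phys 0x1A11E  [3 reads]
#2 VA=0x3E0C968 (w,user):
  lvl0: tbl 0x11, slot 0 ⇒ 0x1E007 (P1/RW1/US1/PS0)
  lvl1: tbl 0x1E, slot 31 ⇒ 0x21007 (P1/RW1/US1/PS0)
  lvl2: tbl 0x21, slot 12 ⇒ 0x22007 (P1/RW1/US1/PS0)
  ⇒ phys 0x22968  [3 reads]
#3 VA=0x740000E66 (r,user):
  lvl0: tbl 0x11, slot 29 ⇒ 0x11002 (P0/RW1/US0/PS0)
  ⇒ fault: PAGE_NOT_PRESENT  — 1 lookups
#4 VA=0x100000F62 (r,kernel):
  TLB hit vpn=0x100000 → PA=0x12F62

Access #3 fault: PAGE_NOT_PRESENT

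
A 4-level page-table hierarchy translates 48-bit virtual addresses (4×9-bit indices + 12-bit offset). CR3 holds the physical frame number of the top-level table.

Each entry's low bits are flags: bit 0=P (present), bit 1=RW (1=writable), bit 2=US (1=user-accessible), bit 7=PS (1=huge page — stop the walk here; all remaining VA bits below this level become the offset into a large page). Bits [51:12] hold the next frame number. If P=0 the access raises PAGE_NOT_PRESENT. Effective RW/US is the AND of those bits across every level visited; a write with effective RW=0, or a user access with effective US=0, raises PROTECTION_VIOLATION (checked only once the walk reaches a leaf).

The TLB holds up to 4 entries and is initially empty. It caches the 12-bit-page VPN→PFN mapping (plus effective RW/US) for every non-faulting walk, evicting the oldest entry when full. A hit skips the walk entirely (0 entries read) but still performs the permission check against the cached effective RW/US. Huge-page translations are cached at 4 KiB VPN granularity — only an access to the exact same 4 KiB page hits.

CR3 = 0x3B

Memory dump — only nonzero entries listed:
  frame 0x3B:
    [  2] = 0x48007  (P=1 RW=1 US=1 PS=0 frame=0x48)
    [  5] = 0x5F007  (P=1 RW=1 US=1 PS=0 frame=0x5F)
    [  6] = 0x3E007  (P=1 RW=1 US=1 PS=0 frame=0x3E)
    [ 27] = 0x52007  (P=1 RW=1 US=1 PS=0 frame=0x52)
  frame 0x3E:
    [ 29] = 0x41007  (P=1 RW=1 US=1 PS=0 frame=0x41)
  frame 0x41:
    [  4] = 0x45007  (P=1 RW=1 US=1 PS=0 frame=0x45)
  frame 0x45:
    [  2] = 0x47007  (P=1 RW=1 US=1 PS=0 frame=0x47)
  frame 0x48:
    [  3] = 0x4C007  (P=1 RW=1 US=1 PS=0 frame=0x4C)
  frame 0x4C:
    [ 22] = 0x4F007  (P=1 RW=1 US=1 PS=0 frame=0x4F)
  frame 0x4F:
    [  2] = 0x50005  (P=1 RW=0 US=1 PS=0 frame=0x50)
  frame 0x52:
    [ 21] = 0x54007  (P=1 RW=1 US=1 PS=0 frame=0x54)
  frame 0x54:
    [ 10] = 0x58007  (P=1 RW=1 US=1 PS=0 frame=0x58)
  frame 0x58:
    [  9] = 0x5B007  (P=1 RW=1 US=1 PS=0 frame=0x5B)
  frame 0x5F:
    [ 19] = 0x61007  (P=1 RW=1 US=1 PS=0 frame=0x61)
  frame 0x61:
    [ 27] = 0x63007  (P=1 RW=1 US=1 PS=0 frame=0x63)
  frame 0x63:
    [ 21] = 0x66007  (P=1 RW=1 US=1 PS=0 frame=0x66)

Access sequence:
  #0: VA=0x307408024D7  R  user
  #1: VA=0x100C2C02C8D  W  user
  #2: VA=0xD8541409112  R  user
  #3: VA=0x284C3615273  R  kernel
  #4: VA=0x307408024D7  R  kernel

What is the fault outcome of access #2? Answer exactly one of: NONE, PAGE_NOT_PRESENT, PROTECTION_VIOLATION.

Trace:
#0 VA=0x307408024D7 (r,user):
  L0: frame=0x3B idx=6 entry=0x3E007 [P=1 RW=1 US=1 PS=0]
  L1: frame=0x3E idx=29 entry=0x41007 [P=1 RW=1 US=1 PS=0]
  L2: frame=0x41 idx=4 entry=0x45007 [P=1 RW=1 US=1 PS=0]
  L3: frame=0x45 idx=2 entry=0x47007 [P=1 RW=1 US=1 PS=0]
  ⇒ phys 0x474D7  [4 reads]
#1 VA=0x100C2C02C8D (w,user):
  L0: frame=0x3B idx=2 entry=0x48007 [P=1 RW=1 US=1 PS=0]
  L1: frame=0x48 idx=3 entry=0x4C007 [P=1 RW=1 US=1 PS=0]
  L2: frame=0x4C idx=22 entry=0x4F007 [P=1 RW=1 US=1 PS=0]
  L3: frame=0x4F idx=2 entry=0x50005 [P=1 RW=0 US=1 PS=0]
  ✗ PROTECTION_VIOLATION  [4 reads]
#2 VA=0xD8541409112 (r,user):
  L0: frame=0x3B idx=27 entry=0x52007 [P=1 RW=1 US=1 PS=0]
  L1: frame=0x52 idx=21 entry=0x54007 [P=1 RW=1 US=1 PS=0]
  L2: frame=0x54 idx=10 entry=0x58007 [P=1 RW=1 US=1 PS=0]
  L3: frame=0x58 idx=9 entry=0x5B007 [P=1 RW=1 US=1 PS=0]
  ⇒ phys 0x5B112  [4 reads]
#3 VA=0x284C3615273 (r,kernel):
  L0: frame=0x3B idx=5 entry=0x5F007 [P=1 RW=1 US=1 PS=0]
  L1: frame=0x5F idx=19 entry=0x61007 [P=1 RW=1 US=1 PS=0]
  L2: frame=0x61 idx=27 entry=0x63007 [P=1 RW=1 US=1 PS=0]
  L3: frame=0x63 idx=21 entry=0x66007 [P=1 RW=1 US=1 PS=0]
  ⇒ phys 0x66273  [4 reads]
#4 VA=0x307408024D7 (r,kernel):
  TLB hit vpn=0x30740802 → PA=0x474D7

Access #2 fault: NONE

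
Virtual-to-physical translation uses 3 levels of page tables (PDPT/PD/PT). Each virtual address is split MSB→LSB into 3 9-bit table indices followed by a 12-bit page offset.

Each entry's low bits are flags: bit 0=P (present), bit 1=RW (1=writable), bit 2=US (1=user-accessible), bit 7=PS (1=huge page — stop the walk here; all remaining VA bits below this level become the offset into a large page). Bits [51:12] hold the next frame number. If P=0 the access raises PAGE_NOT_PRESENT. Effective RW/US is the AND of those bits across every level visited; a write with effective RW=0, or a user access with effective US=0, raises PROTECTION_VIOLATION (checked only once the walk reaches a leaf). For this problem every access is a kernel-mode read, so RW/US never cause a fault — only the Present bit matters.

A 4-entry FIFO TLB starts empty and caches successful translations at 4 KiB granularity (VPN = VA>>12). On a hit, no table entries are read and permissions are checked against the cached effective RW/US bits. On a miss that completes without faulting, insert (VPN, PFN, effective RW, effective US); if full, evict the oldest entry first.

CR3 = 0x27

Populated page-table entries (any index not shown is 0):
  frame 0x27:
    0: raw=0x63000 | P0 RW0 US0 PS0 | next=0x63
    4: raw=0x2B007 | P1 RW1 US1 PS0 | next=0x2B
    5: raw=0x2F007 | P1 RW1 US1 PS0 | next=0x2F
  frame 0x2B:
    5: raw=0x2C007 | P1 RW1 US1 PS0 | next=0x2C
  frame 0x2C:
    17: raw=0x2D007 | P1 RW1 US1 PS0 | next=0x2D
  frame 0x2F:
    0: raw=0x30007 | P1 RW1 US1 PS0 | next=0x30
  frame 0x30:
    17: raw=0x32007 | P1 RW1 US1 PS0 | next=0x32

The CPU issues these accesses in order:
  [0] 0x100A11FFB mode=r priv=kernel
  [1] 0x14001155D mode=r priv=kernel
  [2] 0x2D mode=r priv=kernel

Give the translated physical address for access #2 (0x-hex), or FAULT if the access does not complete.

Per-access translation:
#0 VA=0x100A11FFB (r,kernel):
  L0 @0x27[4] → 0x2B007  P=1,RW=1,US=1,PS=0
  L1 @0x2B[5] → 0x2C007  P=1,RW=1,US=1,PS=0
  L2 @0x2C[17] → 0x2D007  P=1,RW=1,US=1,PS=0
  ✓ 0x2DFFB  — 3 lookups
#1 VA=0x14001155D (r,kernel):
  L0 @0x27[5] → 0x2F007  P=1,RW=1,US=1,PS=0
  L1 @0x2F[0] → 0x30007  P=1,RW=1,US=1,PS=0
  L2 @0x30[17] → 0x32007  P=1,RW=1,US=1,PS=0
  ✓ 0x3255D  — 3 lookups
#2 VA=0x2D (r,kernel):
  L0 @0x27[0] → 0x63000  P=0,RW=0,US=0,PS=0
  ⇒ fault: PAGE_NOT_PRESENT  — 1 lookups

Access #2 PA: FAULT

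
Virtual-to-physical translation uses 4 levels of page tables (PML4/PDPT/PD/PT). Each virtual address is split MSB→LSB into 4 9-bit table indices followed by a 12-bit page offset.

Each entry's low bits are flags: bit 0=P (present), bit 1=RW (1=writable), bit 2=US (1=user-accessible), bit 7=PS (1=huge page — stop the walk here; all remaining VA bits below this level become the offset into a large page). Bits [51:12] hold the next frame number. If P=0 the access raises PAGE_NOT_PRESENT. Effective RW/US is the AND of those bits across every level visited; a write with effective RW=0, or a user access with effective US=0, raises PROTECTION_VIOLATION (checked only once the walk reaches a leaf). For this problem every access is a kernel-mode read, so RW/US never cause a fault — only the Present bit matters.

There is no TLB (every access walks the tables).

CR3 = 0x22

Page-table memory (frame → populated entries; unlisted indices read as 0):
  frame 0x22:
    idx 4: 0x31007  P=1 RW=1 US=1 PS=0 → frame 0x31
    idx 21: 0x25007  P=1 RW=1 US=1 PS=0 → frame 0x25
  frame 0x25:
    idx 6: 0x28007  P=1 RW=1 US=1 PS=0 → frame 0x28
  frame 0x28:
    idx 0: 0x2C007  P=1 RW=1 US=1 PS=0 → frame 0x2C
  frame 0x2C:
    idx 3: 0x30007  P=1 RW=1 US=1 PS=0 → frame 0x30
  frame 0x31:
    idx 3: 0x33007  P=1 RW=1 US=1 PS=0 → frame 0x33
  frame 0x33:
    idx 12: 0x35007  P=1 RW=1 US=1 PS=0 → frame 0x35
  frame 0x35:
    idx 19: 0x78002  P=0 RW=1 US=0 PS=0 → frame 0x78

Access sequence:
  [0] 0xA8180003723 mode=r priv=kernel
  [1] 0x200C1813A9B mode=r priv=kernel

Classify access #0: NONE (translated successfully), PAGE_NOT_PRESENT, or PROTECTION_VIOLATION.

Trace:
#0 VA=0xA8180003723 (r,kernel):
  L0: frame=0x22 idx=21 entry=0x25007 [P=1 RW=1 US=1 PS=0]
  L1: frame=0x25 idx=6 entry=0x28007 [P=1 RW=1 US=1 PS=0]
  L2: frame=0x28 idx=0 entry=0x2C007 [P=1 RW=1 US=1 PS=0]
  L3: frame=0x2C idx=3 entry=0x30007 [P=1 RW=1 US=1 PS=0]
  ⇒ phys 0x30723  [4 reads]
#1 VA=0x200C1813A9B (r,kernel):
  L0: frame=0x22 idx=4 entry=0x31007 [P=1 RW=1 US=1 PS=0]
  L1: frame=0x31 idx=3 entry=0x33007 [P=1 RW=1 US=1 PS=0]
  L2: frame=0x33 idx=12 entry=0x35007 [P=1 RW=1 US=1 PS=0]
  L3: frame=0x35 idx=19 entry=0x78002 [P=0 RW=1 US=0 PS=0]
  ✗ PAGE_NOT_PRESENT  [4 reads]

Access #0 fault: NONE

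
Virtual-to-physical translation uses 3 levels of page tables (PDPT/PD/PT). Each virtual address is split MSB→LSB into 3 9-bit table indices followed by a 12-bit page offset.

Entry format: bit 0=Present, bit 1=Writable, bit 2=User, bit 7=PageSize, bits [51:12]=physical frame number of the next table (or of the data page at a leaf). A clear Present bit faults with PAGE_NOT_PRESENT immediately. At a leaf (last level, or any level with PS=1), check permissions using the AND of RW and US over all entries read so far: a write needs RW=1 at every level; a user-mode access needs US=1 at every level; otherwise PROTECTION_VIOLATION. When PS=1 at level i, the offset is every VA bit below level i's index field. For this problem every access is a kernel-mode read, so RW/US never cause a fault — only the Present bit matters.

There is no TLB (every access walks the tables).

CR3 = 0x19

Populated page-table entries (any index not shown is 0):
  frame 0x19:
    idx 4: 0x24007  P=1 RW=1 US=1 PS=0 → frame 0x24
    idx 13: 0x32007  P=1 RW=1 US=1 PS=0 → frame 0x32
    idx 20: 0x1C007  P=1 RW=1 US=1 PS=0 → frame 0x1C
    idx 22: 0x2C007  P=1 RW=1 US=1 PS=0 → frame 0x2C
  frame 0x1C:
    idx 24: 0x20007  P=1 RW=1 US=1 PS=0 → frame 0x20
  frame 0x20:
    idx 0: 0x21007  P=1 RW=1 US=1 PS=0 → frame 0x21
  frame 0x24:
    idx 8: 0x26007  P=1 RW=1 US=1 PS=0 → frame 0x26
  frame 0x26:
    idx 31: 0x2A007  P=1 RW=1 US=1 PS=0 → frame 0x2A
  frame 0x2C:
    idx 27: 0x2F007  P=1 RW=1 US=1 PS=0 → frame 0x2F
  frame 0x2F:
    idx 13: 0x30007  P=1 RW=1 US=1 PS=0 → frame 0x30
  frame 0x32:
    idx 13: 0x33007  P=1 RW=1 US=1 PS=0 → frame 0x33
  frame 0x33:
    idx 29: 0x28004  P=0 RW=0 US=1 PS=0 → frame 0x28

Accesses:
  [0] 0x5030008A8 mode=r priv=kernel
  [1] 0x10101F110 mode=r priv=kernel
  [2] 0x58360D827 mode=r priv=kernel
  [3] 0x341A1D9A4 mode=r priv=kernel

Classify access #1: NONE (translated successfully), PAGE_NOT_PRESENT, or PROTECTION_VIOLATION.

Per-access translation:
#0 VA=0x5030008A8 (r,kernel):
  L0: frame=0x19 idx=20 entry=0x1C007 [P=1 RW=1 US=1 PS=0]
  L1: frame=0x1C idx=24 entry=0x20007 [P=1 RW=1 US=1 PS=0]
  L2: frame=0x20 idx=0 entry=0x21007 [P=1 RW=1 US=1 PS=0]
  ⇒ phys 0x218A8  [3 reads]
#1 VA=0x10101F110 (r,kernel):
  L0: frame=0x19 idx=4 entry=0x24007 [P=1 RW=1 US=1 PS=0]
  L1: frame=0x24 idx=8 entry=0x26007 [P=1 RW=1 US=1 PS=0]
  L2: frame=0x26 idx=31 entry=0x2A007 [P=1 RW=1 US=1 PS=0]
  ⇒ phys 0x2A110  [3 reads]
#2 VA=0x58360D827 (r,kernel):
  L0: frame=0x19 idx=22 entry=0x2C007 [P=1 RW=1 US=1 PS=0]
  L1: frame=0x2C idx=27 entry=0x2F007 [P=1 RW=1 US=1 PS=0]
  L2: frame=0x2F idx=13 entry=0x30007 [P=1 RW=1 US=1 PS=0]
  ⇒ phys 0x30827  [3 reads]
#3 VA=0x341A1D9A4 (r,kernel):
  L0: frame=0x19 idx=13 entry=0x32007 [P=1 RW=1 US=1 PS=0]
  L1: frame=0x32 idx=13 entry=0x33007 [P=1 RW=1 US=1 PS=0]
  L2: frame=0x33 idx=29 entry=0x28004 [P=0 RW=0 US=1 PS=0]
  → PAGE_NOT_PRESENT  (3 entries read)

Access #1 fault: NONE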